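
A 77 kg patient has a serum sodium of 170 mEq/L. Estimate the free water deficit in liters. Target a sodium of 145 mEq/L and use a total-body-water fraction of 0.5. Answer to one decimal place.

6.6 L

TBW = 0.5 · 77 = 38.5 L
Free water deficit = TBW · (Na/145 − 1)
= 38.5 · (170/145 − 1)
= 38.5 · 0.1724
= 6.64 L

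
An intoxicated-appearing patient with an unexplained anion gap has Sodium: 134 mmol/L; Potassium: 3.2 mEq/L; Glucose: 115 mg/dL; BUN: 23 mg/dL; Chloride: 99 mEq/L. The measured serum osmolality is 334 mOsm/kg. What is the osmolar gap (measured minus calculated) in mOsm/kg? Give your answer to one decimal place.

Calculated osmolality = 2·Na + glucose/18 + BUN/2.8
= 2·134 + 115/18 + 23/2.8
= 268 + 6.39 + 8.21
= 282.6 mOsm/kg ≈ 282.6 mOsm/kg
Osmolar gap = measured − calculated = 334 − 282.6 = 51.4 mOsm/kg

51.4 mOsm/kg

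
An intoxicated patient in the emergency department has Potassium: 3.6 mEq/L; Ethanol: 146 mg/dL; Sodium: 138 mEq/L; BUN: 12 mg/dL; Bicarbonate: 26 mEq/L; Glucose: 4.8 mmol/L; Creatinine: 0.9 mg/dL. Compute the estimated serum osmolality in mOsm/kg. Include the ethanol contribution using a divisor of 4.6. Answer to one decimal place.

316.8 mOsm/kg

Calculated osmolality = 2·Na + glucose + BUN/2.8 + ethanol/4.6
= 2·138 + 4.8 + 12/2.8 + 146/4.6
= 276 + 4.80 + 4.29 + 31.74
= 316.83 mOsm/kg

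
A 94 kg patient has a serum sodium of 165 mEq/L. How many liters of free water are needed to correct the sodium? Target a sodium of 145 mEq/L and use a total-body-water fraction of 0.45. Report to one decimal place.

5.8 L

TBW = 0.45 · 94 = 42.3 L
Free water deficit = TBW · (Na/145 − 1)
= 42.3 · (165/145 − 1)
= 42.3 · 0.1379
= 5.83 L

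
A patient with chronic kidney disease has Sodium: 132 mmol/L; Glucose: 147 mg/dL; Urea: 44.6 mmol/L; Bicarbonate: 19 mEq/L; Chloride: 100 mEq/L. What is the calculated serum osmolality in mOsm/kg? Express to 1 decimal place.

Calculated osmolality = 2·Na + glucose/18 + urea
= 2·132 + 147/18 + 44.6
= 264 + 8.17 + 44.60
= 316.77 mOsm/kg

316.8 mOsm/kg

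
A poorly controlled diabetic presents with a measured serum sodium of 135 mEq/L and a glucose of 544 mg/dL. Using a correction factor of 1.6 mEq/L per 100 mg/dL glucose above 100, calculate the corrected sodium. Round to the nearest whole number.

Corrected Na = measured Na + 1.6 · (glucose − 100)/100
= 135 + 1.6 · (544 − 100)/100
= 135 + 7.1
= 142.1 mEq/L

142 mEq/L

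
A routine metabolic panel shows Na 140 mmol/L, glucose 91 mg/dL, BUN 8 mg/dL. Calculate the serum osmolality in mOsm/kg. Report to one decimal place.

287.9 mOsm/kg

Calculated osmolality = 2·Na + glucose/18 + BUN/2.8
= 2·140 + 91/18 + 8/2.8
= 280 + 5.06 + 2.86
= 287.92 mOsm/kg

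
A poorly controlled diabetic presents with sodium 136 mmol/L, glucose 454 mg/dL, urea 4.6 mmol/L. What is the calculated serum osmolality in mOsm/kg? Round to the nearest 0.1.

Calculated osmolality = 2·Na + glucose/18 + urea
= 2·136 + 454/18 + 4.6
= 272 + 25.22 + 4.60
= 301.82 mOsm/kg

301.8 mOsm/kg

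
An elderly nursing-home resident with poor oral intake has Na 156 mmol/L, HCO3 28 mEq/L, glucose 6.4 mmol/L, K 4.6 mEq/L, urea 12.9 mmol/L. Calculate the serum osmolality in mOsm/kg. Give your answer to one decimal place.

331.3 mOsm/kg

Calculated osmolality = 2·Na + glucose + urea
= 2·156 + 6.4 + 12.9
= 312 + 6.40 + 12.90
= 331.3 mOsm/kg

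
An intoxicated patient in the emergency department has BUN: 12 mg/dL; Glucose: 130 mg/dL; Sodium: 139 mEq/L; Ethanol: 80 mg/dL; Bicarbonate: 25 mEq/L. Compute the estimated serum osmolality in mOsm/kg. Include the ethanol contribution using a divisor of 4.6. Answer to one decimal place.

Calculated osmolality = 2·Na + glucose/18 + BUN/2.8 + ethanol/4.6
= 2·139 + 130/18 + 12/2.8 + 80/4.6
= 278 + 7.22 + 4.29 + 17.39
= 306.9 mOsm/kg

306.9 mOsm/kg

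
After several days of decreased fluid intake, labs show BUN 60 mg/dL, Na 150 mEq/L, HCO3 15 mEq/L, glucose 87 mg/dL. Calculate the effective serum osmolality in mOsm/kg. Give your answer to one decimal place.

Effective osmolality excludes urea (freely permeant across cell membranes):
2·Na + glucose/18
= 2·150 + 87/18
= 300 + 4.83
= 304.83 mOsm/kg

304.8 mOsm/kg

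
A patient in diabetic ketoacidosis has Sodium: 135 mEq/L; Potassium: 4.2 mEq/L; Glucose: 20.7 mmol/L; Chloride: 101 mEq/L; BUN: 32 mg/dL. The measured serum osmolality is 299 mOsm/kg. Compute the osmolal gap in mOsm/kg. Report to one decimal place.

-3.1 mOsm/kg

Calculated osmolality = 2·Na + glucose + BUN/2.8
= 2·135 + 20.7 + 32/2.8
= 270 + 20.70 + 11.43
= 302.13 mOsm/kg ≈ 302.1 mOsm/kg
Osmolar gap = measured − calculated = 299 − 302.1 = -3.1 mOsm/kg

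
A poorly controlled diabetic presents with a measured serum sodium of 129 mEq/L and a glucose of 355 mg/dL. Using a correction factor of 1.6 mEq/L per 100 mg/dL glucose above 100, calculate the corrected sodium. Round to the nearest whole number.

Corrected Na = measured Na + 1.6 · (glucose − 100)/100
= 129 + 1.6 · (355 − 100)/100
= 129 + 4.1
= 133.1 mEq/L

133 mEq/L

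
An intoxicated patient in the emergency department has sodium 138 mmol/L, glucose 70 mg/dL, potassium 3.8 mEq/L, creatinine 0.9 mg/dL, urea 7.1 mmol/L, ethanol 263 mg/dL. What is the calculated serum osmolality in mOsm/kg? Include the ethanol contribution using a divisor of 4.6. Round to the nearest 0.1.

Calculated osmolality = 2·Na + glucose/18 + urea + ethanol/4.6
= 2·138 + 70/18 + 7.1 + 263/4.6
= 276 + 3.89 + 7.10 + 57.17
= 344.16 mOsm/kg

344.2 mOsm/kg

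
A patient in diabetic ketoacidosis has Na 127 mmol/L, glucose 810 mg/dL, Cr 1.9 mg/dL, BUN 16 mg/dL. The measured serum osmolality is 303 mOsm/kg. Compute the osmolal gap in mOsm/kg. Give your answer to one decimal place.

Calculated osmolality = 2·Na + glucose/18 + BUN/2.8
= 2·127 + 810/18 + 16/2.8
= 254 + 45 + 5.71
= 304.71 mOsm/kg ≈ 304.7 mOsm/kg
Osmolar gap = measured − calculated = 303 − 304.7 = -1.7 mOsm/kg

-1.7 mOsm/kg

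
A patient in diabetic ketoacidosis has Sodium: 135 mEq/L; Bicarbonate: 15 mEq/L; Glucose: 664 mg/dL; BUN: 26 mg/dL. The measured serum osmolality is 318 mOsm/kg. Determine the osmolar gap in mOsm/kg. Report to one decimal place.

Calculated osmolality = 2·Na + glucose/18 + BUN/2.8
= 2·135 + 664/18 + 26/2.8
= 270 + 36.89 + 9.29
= 316.18 mOsm/kg ≈ 316.2 mOsm/kg
Osmolar gap = measured − calculated = 318 − 316.2 = 1.8 mOsm/kg

1.8 mOsm/kg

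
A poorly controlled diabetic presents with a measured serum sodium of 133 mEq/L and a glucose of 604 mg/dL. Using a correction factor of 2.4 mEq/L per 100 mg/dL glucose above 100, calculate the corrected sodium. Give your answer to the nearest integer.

145 mEq/L

Corrected Na = measured Na + 2.4 · (glucose − 100)/100
= 133 + 2.4 · (604 − 100)/100
= 133 + 12.1
= 145.1 mEq/L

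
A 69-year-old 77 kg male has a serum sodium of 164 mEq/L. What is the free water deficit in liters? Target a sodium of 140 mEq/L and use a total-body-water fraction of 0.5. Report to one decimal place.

6.6 L

TBW = 0.5 · 77 = 38.5 L
Free water deficit = TBW · (Na/140 − 1)
= 38.5 · (164/140 − 1)
= 38.5 · 0.1714
= 6.6 L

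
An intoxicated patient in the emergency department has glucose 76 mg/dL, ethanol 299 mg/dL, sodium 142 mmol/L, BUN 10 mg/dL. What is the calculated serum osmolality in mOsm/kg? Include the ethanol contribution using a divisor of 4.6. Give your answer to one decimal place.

356.8 mOsm/kg

Calculated osmolality = 2·Na + glucose/18 + BUN/2.8 + ethanol/4.6
= 2·142 + 76/18 + 10/2.8 + 299/4.6
= 284 + 4.22 + 3.57 + 65
= 356.79 mOsm/kg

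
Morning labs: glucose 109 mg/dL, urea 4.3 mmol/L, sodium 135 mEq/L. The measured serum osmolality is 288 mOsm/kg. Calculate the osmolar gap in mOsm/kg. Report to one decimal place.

Calculated osmolality = 2·Na + glucose/18 + urea
= 2·135 + 109/18 + 4.3
= 270 + 6.06 + 4.30
= 280.36 mOsm/kg ≈ 280.4 mOsm/kg
Osmolar gap = measured − calculated = 288 − 280.4 = 7.6 mOsm/kg

7.6 mOsm/kg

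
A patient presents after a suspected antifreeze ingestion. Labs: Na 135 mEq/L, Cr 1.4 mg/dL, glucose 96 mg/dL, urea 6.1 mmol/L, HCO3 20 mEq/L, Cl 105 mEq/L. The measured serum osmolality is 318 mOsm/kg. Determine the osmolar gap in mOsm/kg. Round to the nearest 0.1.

36.6 mOsm/kg

Calculated osmolality = 2·Na + glucose/18 + urea
= 2·135 + 96/18 + 6.1
= 270 + 5.33 + 6.10
= 281.43 mOsm/kg ≈ 281.4 mOsm/kg
Osmolar gap = measured − calculated = 318 − 281.4 = 36.6 mOsm/kg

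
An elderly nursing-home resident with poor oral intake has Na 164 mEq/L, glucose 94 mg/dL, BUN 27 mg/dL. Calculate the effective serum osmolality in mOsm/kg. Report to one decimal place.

333.2 mOsm/kg

Effective osmolality excludes urea (freely permeant across cell membranes):
2·Na + glucose/18
= 2·164 + 94/18
= 328 + 5.22
= 333.22 mOsm/kg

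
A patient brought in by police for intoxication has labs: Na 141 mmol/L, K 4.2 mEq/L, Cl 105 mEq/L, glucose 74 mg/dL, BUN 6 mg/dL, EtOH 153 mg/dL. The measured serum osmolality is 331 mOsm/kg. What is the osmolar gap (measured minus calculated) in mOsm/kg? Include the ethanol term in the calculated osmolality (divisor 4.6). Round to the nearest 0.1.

9.5 mOsm/kg

Calculated osmolality = 2·Na + glucose/18 + BUN/2.8 + ethanol/4.6
= 2·141 + 74/18 + 6/2.8 + 153/4.6
= 282 + 4.11 + 2.14 + 33.26
= 321.51 mOsm/kg ≈ 321.5 mOsm/kg
Osmolar gap = measured − calculated = 331 − 321.5 = 9.5 mOsm/kg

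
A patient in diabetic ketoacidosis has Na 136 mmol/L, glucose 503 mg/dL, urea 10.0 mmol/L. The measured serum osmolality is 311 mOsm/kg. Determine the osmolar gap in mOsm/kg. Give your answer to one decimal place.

Calculated osmolality = 2·Na + glucose/18 + urea
= 2·136 + 503/18 + 10
= 272 + 27.94 + 10
= 309.94 mOsm/kg ≈ 309.9 mOsm/kg
Osmolar gap = measured − calculated = 311 − 309.9 = 1.1 mOsm/kg

1.1 mOsm/kg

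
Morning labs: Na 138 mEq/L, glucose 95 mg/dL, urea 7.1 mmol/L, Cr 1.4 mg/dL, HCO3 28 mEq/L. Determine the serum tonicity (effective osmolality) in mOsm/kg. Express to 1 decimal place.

Effective osmolality excludes urea (freely permeant across cell membranes):
2·Na + glucose/18
= 2·138 + 95/18
= 276 + 5.28
= 281.28 mOsm/kg

281.3 mOsm/kg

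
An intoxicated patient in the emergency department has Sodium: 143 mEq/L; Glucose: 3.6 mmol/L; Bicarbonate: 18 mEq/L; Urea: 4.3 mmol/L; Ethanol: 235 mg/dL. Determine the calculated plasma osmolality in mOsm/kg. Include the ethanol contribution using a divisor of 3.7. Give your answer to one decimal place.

357.4 mOsm/kg

Calculated osmolality = 2·Na + glucose + urea + ethanol/3.7
= 2·143 + 3.6 + 4.3 + 235/3.7
= 286 + 3.60 + 4.30 + 63.51
= 357.41 mOsm/kg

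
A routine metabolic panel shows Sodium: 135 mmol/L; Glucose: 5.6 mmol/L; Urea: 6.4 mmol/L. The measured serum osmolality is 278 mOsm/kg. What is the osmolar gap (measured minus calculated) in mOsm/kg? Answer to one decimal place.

-4.0 mOsm/kg

Calculated osmolality = 2·Na + glucose + urea
= 2·135 + 5.6 + 6.4
= 270 + 5.60 + 6.40
= 282 mOsm/kg ≈ 282.0 mOsm/kg
Osmolar gap = measured − calculated = 278 − 282.0 = -4.0 mOsm/kg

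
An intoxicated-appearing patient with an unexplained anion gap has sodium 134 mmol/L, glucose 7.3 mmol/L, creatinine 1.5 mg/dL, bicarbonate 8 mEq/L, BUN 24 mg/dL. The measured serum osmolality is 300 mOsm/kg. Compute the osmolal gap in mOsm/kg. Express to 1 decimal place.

16.1 mOsm/kg

Calculated osmolality = 2·Na + glucose + BUN/2.8
= 2·134 + 7.3 + 24/2.8
= 268 + 7.30 + 8.57
= 283.87 mOsm/kg ≈ 283.9 mOsm/kg
Osmolar gap = measured − calculated = 300 − 283.9 = 16.1 mOsm/kg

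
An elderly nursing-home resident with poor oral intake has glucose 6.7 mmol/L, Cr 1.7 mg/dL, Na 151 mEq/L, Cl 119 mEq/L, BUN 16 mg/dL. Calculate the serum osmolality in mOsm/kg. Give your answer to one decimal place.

Calculated osmolality = 2·Na + glucose + BUN/2.8
= 2·151 + 6.7 + 16/2.8
= 302 + 6.70 + 5.71
= 314.41 mOsm/kg

314.4 mOsm/kg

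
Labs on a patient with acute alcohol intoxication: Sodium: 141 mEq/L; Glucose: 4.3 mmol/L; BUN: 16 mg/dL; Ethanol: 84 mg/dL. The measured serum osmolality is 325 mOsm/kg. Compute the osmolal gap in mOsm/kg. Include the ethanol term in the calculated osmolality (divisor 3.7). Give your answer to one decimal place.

10.3 mOsm/kg

Calculated osmolality = 2·Na + glucose + BUN/2.8 + ethanol/3.7
= 2·141 + 4.3 + 16/2.8 + 84/3.7
= 282 + 4.30 + 5.71 + 22.70
= 314.71 mOsm/kg ≈ 314.7 mOsm/kg
Osmolar gap = measured − calculated = 325 − 314.7 = 10.3 mOsm/kg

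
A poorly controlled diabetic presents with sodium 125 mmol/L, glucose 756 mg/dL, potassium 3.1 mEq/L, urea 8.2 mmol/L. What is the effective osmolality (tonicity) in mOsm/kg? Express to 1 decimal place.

292.0 mOsm/kg

Effective osmolality excludes urea (freely permeant across cell membranes):
2·Na + glucose/18
= 2·125 + 756/18
= 250 + 42
= 292 mOsm/kg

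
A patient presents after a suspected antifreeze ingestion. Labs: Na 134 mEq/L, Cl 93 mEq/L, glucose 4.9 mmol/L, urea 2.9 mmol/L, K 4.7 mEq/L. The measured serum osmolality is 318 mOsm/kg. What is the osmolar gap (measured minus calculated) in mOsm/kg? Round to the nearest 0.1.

42.2 mOsm/kg

Calculated osmolality = 2·Na + glucose + urea
= 2·134 + 4.9 + 2.9
= 268 + 4.90 + 2.90
= 275.8 mOsm/kg ≈ 275.8 mOsm/kg
Osmolar gap = measured − calculated = 318 − 275.8 = 42.2 mOsm/kg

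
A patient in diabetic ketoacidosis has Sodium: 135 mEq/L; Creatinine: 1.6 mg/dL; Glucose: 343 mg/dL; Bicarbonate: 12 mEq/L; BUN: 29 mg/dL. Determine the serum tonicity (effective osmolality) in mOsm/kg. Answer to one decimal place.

Effective osmolality excludes urea (freely permeant across cell membranes):
2·Na + glucose/18
= 2·135 + 343/18
= 270 + 19.06
= 289.06 mOsm/kg

289.1 mOsm/kg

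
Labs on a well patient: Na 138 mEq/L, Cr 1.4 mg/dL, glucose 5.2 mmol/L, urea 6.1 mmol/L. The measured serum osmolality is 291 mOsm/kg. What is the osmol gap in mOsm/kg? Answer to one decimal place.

Calculated osmolality = 2·Na + glucose + urea
= 2·138 + 5.2 + 6.1
= 276 + 5.20 + 6.10
= 287.3 mOsm/kg ≈ 287.3 mOsm/kg
Osmolar gap = measured − calculated = 291 − 287.3 = 3.7 mOsm/kg

3.7 mOsm/kg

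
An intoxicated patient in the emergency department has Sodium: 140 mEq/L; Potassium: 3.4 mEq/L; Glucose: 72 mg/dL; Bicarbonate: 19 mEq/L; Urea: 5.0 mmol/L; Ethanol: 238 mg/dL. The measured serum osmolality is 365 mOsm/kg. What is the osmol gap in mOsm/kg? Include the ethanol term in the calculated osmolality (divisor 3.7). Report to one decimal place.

Calculated osmolality = 2·Na + glucose/18 + urea + ethanol/3.7
= 2·140 + 72/18 + 5 + 238/3.7
= 280 + 4 + 5 + 64.32
= 353.32 mOsm/kg ≈ 353.3 mOsm/kg
Osmolar gap = measured − calculated = 365 − 353.3 = 11.7 mOsm/kg

11.7 mOsm/kg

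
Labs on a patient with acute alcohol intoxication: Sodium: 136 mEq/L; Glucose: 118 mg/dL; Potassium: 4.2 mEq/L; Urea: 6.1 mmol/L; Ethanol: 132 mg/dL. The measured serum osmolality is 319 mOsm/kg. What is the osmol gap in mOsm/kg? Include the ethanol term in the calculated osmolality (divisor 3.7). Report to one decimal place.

-1.3 mOsm/kg

Calculated osmolality = 2·Na + glucose/18 + urea + ethanol/3.7
= 2·136 + 118/18 + 6.1 + 132/3.7
= 272 + 6.56 + 6.10 + 35.68
= 320.34 mOsm/kg ≈ 320.3 mOsm/kg
Osmolar gap = measured − calculated = 319 − 320.3 = -1.3 mOsm/kg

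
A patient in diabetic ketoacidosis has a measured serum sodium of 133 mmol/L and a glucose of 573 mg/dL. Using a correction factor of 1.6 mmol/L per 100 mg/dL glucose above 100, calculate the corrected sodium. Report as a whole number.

141 mmol/L

Corrected Na = measured Na + 1.6 · (glucose − 100)/100
= 133 + 1.6 · (573 − 100)/100
= 133 + 7.6
= 140.6 mmol/L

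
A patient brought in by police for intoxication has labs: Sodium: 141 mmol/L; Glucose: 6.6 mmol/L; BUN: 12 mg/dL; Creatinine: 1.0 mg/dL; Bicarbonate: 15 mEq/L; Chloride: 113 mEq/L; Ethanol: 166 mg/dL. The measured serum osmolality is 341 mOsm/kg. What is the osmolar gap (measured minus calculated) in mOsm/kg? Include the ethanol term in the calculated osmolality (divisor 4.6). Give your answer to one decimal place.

12.0 mOsm/kg

Calculated osmolality = 2·Na + glucose + BUN/2.8 + ethanol/4.6
= 2·141 + 6.6 + 12/2.8 + 166/4.6
= 282 + 6.60 + 4.29 + 36.09
= 328.98 mOsm/kg ≈ 329.0 mOsm/kg
Osmolar gap = measured − calculated = 341 − 329.0 = 12.0 mOsm/kg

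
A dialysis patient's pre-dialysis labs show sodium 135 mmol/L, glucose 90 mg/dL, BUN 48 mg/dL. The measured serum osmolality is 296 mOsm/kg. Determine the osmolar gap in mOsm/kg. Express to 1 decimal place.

3.9 mOsm/kg

Calculated osmolality = 2·Na + glucose/18 + BUN/2.8
= 2·135 + 90/18 + 48/2.8
= 270 + 5 + 17.14
= 292.14 mOsm/kg ≈ 292.1 mOsm/kg
Osmolar gap = measured − calculated = 296 − 292.1 = 3.9 mOsm/kg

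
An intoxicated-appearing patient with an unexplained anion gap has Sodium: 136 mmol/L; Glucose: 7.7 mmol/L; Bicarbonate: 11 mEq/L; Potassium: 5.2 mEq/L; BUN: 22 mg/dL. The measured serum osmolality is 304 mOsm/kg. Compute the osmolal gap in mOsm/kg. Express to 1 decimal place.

16.4 mOsm/kg

Calculated osmolality = 2·Na + glucose + BUN/2.8
= 2·136 + 7.7 + 22/2.8
= 272 + 7.70 + 7.86
= 287.56 mOsm/kg ≈ 287.6 mOsm/kg
Osmolar gap = measured − calculated = 304 − 287.6 = 16.4 mOsm/kg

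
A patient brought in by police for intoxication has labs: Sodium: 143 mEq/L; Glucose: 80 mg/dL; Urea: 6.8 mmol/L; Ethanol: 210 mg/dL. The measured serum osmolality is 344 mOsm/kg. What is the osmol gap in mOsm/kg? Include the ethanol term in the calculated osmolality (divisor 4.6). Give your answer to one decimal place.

1.1 mOsm/kg

Calculated osmolality = 2·Na + glucose/18 + urea + ethanol/4.6
= 2·143 + 80/18 + 6.8 + 210/4.6
= 286 + 4.44 + 6.80 + 45.65
= 342.89 mOsm/kg ≈ 342.9 mOsm/kg
Osmolar gap = measured − calculated = 344 − 342.9 = 1.1 mOsm/kg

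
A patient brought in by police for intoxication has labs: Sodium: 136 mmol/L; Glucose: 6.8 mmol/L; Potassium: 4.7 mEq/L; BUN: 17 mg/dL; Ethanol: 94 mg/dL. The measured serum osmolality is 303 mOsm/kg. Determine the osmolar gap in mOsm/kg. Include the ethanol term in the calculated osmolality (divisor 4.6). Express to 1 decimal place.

Calculated osmolality = 2·Na + glucose + BUN/2.8 + ethanol/4.6
= 2·136 + 6.8 + 17/2.8 + 94/4.6
= 272 + 6.80 + 6.07 + 20.43
= 305.3 mOsm/kg ≈ 305.3 mOsm/kg
Osmolar gap = measured − calculated = 303 − 305.3 = -2.3 mOsm/kg

-2.3 mOsm/kg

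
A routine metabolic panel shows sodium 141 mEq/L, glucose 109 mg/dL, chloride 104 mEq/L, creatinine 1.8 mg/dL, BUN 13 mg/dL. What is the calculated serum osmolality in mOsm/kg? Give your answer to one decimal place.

292.7 mOsm/kg

Calculated osmolality = 2·Na + glucose/18 + BUN/2.8
= 2·141 + 109/18 + 13/2.8
= 282 + 6.06 + 4.64
= 292.7 mOsm/kg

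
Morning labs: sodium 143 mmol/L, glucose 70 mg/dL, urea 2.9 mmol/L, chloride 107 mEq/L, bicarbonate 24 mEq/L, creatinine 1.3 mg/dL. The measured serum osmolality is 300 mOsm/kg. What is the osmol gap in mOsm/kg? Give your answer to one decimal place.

Calculated osmolality = 2·Na + glucose/18 + urea
= 2·143 + 70/18 + 2.9
= 286 + 3.89 + 2.90
= 292.79 mOsm/kg ≈ 292.8 mOsm/kg
Osmolar gap = measured − calculated = 300 − 292.8 = 7.2 mOsm/kg

7.2 mOsm/kg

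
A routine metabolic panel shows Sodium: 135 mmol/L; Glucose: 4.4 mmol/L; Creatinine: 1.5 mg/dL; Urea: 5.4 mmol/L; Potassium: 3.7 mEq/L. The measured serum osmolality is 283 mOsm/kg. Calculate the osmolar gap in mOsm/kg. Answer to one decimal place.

3.2 mOsm/kg

Calculated osmolality = 2·Na + glucose + urea
= 2·135 + 4.4 + 5.4
= 270 + 4.40 + 5.40
= 279.8 mOsm/kg ≈ 279.8 mOsm/kg
Osmolar gap = measured − calculated = 283 − 279.8 = 3.2 mOsm/kg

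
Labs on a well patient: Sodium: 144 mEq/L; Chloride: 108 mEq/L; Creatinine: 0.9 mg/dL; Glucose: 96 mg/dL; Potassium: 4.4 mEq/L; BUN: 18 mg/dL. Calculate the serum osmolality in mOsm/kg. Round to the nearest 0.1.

Calculated osmolality = 2·Na + glucose/18 + BUN/2.8
= 2·144 + 96/18 + 18/2.8
= 288 + 5.33 + 6.43
= 299.76 mOsm/kg

299.8 mOsm/kg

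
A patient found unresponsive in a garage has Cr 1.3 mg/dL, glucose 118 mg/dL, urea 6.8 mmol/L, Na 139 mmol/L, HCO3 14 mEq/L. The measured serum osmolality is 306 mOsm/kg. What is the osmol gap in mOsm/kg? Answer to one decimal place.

Calculated osmolality = 2·Na + glucose/18 + urea
= 2·139 + 118/18 + 6.8
= 278 + 6.56 + 6.80
= 291.36 mOsm/kg ≈ 291.4 mOsm/kg
Osmolar gap = measured − calculated = 306 − 291.4 = 14.6 mOsm/kg

14.6 mOsm/kg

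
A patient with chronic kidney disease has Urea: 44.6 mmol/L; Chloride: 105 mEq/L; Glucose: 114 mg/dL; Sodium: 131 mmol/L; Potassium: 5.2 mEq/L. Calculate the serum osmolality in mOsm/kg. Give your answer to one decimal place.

312.9 mOsm/kg

Calculated osmolality = 2·Na + glucose/18 + urea
= 2·131 + 114/18 + 44.6
= 262 + 6.33 + 44.60
= 312.93 mOsm/kg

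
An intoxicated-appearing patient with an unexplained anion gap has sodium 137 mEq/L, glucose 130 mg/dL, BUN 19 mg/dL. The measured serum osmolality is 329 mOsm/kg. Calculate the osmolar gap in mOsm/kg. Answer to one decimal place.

41.0 mOsm/kg

Calculated osmolality = 2·Na + glucose/18 + BUN/2.8
= 2·137 + 130/18 + 19/2.8
= 274 + 7.22 + 6.79
= 288.01 mOsm/kg ≈ 288.0 mOsm/kg
Osmolar gap = measured − calculated = 329 − 288.0 = 41.0 mOsm/kg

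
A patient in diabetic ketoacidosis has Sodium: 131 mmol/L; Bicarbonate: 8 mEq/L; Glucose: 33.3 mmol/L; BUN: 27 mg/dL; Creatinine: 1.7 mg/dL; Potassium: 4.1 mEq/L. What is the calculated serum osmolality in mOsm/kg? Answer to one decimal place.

Calculated osmolality = 2·Na + glucose + BUN/2.8
= 2·131 + 33.3 + 27/2.8
= 262 + 33.30 + 9.64
= 304.94 mOsm/kg

304.9 mOsm/kg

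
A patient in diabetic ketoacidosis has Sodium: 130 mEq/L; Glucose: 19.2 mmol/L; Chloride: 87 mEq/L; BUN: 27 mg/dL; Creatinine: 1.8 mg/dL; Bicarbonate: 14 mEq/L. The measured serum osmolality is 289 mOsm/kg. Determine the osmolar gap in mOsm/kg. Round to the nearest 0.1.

Calculated osmolality = 2·Na + glucose + BUN/2.8
= 2·130 + 19.2 + 27/2.8
= 260 + 19.20 + 9.64
= 288.84 mOsm/kg ≈ 288.8 mOsm/kg
Osmolar gap = measured − calculated = 289 − 288.8 = 0.2 mOsm/kg

0.2 mOsm/kg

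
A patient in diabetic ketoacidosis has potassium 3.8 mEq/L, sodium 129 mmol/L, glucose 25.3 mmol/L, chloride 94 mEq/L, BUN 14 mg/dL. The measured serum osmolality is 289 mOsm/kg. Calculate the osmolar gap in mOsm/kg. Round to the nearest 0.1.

Calculated osmolality = 2·Na + glucose + BUN/2.8
= 2·129 + 25.3 + 14/2.8
= 258 + 25.30 + 5
= 288.3 mOsm/kg ≈ 288.3 mOsm/kg
Osmolar gap = measured − calculated = 289 − 288.3 = 0.7 mOsm/kg

0.7 mOsm/kg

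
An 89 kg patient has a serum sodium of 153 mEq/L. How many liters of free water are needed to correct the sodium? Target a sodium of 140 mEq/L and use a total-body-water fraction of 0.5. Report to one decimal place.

4.1 L

TBW = 0.5 · 89 = 44.5 L
Free water deficit = TBW · (Na/140 − 1)
= 44.5 · (153/140 − 1)
= 44.5 · 0.0929
= 4.13 L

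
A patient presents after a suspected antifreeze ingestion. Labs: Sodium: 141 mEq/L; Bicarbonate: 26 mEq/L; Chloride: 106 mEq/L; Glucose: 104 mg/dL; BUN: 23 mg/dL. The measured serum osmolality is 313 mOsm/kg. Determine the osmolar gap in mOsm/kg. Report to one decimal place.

17.0 mOsm/kg

Calculated osmolality = 2·Na + glucose/18 + BUN/2.8
= 2·141 + 104/18 + 23/2.8
= 282 + 5.78 + 8.21
= 295.99 mOsm/kg ≈ 296.0 mOsm/kg
Osmolar gap = measured − calculated = 313 − 296.0 = 17.0 mOsm/kg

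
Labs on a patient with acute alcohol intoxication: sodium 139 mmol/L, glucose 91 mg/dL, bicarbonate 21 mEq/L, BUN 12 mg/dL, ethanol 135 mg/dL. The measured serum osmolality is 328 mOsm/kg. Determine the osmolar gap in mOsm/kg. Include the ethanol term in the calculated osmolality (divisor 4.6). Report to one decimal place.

11.3 mOsm/kg

Calculated osmolality = 2·Na + glucose/18 + BUN/2.8 + ethanol/4.6
= 2·139 + 91/18 + 12/2.8 + 135/4.6
= 278 + 5.06 + 4.29 + 29.35
= 316.7 mOsm/kg ≈ 316.7 mOsm/kg
Osmolar gap = measured − calculated = 328 − 316.7 = 11.3 mOsm/kg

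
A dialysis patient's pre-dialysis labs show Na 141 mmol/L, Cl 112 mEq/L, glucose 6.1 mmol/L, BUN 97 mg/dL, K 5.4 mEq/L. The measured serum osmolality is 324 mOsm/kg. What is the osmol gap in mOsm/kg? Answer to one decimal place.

Calculated osmolality = 2·Na + glucose + BUN/2.8
= 2·141 + 6.1 + 97/2.8
= 282 + 6.10 + 34.64
= 322.74 mOsm/kg ≈ 322.7 mOsm/kg
Osmolar gap = measured − calculated = 324 − 322.7 = 1.3 mOsm/kg

1.3 mOsm/kg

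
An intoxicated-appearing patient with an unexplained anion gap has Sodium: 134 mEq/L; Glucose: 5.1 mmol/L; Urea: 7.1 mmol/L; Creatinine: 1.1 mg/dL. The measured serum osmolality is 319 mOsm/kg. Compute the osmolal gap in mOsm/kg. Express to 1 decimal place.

Calculated osmolality = 2·Na + glucose + urea
= 2·134 + 5.1 + 7.1
= 268 + 5.10 + 7.10
= 280.2 mOsm/kg ≈ 280.2 mOsm/kg
Osmolar gap = measured − calculated = 319 − 280.2 = 38.8 mOsm/kg

38.8 mOsm/kg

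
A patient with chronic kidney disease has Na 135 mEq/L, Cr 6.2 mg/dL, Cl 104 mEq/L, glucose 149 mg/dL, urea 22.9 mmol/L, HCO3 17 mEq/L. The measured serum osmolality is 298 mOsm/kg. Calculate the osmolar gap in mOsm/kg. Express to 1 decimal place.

-3.2 mOsm/kg

Calculated osmolality = 2·Na + glucose/18 + urea
= 2·135 + 149/18 + 22.9
= 270 + 8.28 + 22.90
= 301.18 mOsm/kg ≈ 301.2 mOsm/kg
Osmolar gap = measured − calculated = 298 − 301.2 = -3.2 mOsm/kg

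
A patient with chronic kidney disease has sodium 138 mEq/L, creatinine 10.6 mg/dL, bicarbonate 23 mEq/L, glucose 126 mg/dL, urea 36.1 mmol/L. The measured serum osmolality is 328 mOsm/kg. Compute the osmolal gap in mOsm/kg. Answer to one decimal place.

Calculated osmolality = 2·Na + glucose/18 + urea
= 2·138 + 126/18 + 36.1
= 276 + 7 + 36.10
= 319.1 mOsm/kg ≈ 319.1 mOsm/kg
Osmolar gap = measured − calculated = 328 − 319.1 = 8.9 mOsm/kg

8.9 mOsm/kg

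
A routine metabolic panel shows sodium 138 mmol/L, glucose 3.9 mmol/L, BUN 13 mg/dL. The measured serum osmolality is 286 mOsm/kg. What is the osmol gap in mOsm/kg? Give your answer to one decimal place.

1.5 mOsm/kg

Calculated osmolality = 2·Na + glucose + BUN/2.8
= 2·138 + 3.9 + 13/2.8
= 276 + 3.90 + 4.64
= 284.54 mOsm/kg ≈ 284.5 mOsm/kg
Osmolar gap = measured − calculated = 286 − 284.5 = 1.5 mOsm/kg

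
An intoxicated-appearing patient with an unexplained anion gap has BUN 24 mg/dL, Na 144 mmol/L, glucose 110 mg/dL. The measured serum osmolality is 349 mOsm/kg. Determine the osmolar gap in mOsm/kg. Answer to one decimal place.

46.3 mOsm/kg

Calculated osmolality = 2·Na + glucose/18 + BUN/2.8
= 2·144 + 110/18 + 24/2.8
= 288 + 6.11 + 8.57
= 302.68 mOsm/kg ≈ 302.7 mOsm/kg
Osmolar gap = measured − calculated = 349 − 302.7 = 46.3 mOsm/kg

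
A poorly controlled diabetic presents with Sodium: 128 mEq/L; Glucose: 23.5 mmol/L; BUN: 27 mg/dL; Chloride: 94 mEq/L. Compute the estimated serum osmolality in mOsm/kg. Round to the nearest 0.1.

289.1 mOsm/kg

Calculated osmolality = 2·Na + glucose + BUN/2.8
= 2·128 + 23.5 + 27/2.8
= 256 + 23.50 + 9.64
= 289.14 mOsm/kg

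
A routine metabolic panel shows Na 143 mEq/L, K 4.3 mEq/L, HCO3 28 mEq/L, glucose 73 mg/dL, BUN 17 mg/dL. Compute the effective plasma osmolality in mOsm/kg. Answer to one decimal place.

290.1 mOsm/kg

Effective osmolality excludes urea (freely permeant across cell membranes):
2·Na + glucose/18
= 2·143 + 73/18
= 286 + 4.06
= 290.06 mOsm/kg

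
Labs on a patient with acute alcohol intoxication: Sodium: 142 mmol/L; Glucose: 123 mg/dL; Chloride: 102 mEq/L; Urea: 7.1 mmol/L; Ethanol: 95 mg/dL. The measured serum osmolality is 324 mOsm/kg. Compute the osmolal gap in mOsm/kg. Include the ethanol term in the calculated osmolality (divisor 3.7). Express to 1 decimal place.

0.4 mOsm/kg

Calculated osmolality = 2·Na + glucose/18 + urea + ethanol/3.7
= 2·142 + 123/18 + 7.1 + 95/3.7
= 284 + 6.83 + 7.10 + 25.68
= 323.61 mOsm/kg ≈ 323.6 mOsm/kg
Osmolar gap = measured − calculated = 324 − 323.6 = 0.4 mOsm/kg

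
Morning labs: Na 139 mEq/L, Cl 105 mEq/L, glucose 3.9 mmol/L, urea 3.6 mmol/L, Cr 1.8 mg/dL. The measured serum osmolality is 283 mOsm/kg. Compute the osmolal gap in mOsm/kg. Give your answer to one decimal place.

Calculated osmolality = 2·Na + glucose + urea
= 2·139 + 3.9 + 3.6
= 278 + 3.90 + 3.60
= 285.5 mOsm/kg ≈ 285.5 mOsm/kg
Osmolar gap = measured − calculated = 283 − 285.5 = -2.5 mOsm/kg

-2.5 mOsm/kg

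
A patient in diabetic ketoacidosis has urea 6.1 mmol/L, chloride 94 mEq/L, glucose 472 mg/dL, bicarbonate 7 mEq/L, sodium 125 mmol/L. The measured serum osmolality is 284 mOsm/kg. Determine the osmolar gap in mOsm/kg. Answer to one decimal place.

Calculated osmolality = 2·Na + glucose/18 + urea
= 2·125 + 472/18 + 6.1
= 250 + 26.22 + 6.10
= 282.32 mOsm/kg ≈ 282.3 mOsm/kg
Osmolar gap = measured − calculated = 284 − 282.3 = 1.7 mOsm/kg

1.7 mOsm/kg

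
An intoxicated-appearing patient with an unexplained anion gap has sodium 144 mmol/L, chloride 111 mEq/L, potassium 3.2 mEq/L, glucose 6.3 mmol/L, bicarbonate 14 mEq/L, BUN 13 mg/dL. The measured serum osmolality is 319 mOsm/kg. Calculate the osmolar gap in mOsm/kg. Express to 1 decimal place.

20.1 mOsm/kg

Calculated osmolality = 2·Na + glucose + BUN/2.8
= 2·144 + 6.3 + 13/2.8
= 288 + 6.30 + 4.64
= 298.94 mOsm/kg ≈ 298.9 mOsm/kg
Osmolar gap = measured − calculated = 319 − 298.9 = 20.1 mOsm/kg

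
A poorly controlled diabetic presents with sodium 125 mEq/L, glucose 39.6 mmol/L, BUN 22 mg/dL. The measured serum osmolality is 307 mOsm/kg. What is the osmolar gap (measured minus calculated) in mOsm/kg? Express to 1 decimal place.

Calculated osmolality = 2·Na + glucose + BUN/2.8
= 2·125 + 39.6 + 22/2.8
= 250 + 39.60 + 7.86
= 297.46 mOsm/kg ≈ 297.5 mOsm/kg
Osmolar gap = measured − calculated = 307 − 297.5 = 9.5 mOsm/kg

9.5 mOsm/kg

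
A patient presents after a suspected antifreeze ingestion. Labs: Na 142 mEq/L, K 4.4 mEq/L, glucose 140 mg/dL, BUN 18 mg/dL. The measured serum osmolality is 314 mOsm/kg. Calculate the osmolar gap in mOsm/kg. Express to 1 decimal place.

15.8 mOsm/kg

Calculated osmolality = 2·Na + glucose/18 + BUN/2.8
= 2·142 + 140/18 + 18/2.8
= 284 + 7.78 + 6.43
= 298.21 mOsm/kg ≈ 298.2 mOsm/kg
Osmolar gap = measured − calculated = 314 − 298.2 = 15.8 mOsm/kg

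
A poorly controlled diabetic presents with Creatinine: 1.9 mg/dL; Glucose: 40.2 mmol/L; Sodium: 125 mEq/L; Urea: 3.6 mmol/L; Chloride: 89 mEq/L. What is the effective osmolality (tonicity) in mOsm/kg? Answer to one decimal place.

290.2 mOsm/kg

Effective osmolality excludes urea (freely permeant across cell membranes):
2·Na + glucose
= 2·125 + 40.2
= 250 + 40.2
= 290.2 mOsm/kg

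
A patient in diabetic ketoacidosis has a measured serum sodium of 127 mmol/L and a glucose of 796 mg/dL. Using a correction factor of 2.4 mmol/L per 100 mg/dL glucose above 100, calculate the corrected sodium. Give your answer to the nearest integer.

Corrected Na = measured Na + 2.4 · (glucose − 100)/100
= 127 + 2.4 · (796 − 100)/100
= 127 + 16.7
= 143.7 mmol/L

144 mmol/L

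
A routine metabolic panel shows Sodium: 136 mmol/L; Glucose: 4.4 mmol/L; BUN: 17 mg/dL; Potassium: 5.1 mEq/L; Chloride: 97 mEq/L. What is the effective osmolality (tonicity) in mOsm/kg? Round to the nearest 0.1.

Effective osmolality excludes urea (freely permeant across cell membranes):
2·Na + glucose
= 2·136 + 4.4
= 272 + 4.4
= 276.4 mOsm/kg

276.4 mOsm/kg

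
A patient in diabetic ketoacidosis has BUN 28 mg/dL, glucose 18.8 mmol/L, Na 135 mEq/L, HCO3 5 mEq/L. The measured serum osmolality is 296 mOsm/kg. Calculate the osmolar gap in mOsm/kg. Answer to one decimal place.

-2.8 mOsm/kg

Calculated osmolality = 2·Na + glucose + BUN/2.8
= 2·135 + 18.8 + 28/2.8
= 270 + 18.80 + 10
= 298.8 mOsm/kg ≈ 298.8 mOsm/kg
Osmolar gap = measured − calculated = 296 − 298.8 = -2.8 mOsm/kg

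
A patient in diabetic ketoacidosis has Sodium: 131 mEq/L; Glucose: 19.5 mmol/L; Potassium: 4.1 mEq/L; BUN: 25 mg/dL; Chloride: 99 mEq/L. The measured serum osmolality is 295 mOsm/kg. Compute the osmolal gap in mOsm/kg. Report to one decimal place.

4.6 mOsm/kg

Calculated osmolality = 2·Na + glucose + BUN/2.8
= 2·131 + 19.5 + 25/2.8
= 262 + 19.50 + 8.93
= 290.43 mOsm/kg ≈ 290.4 mOsm/kg
Osmolar gap = measured − calculated = 295 − 290.4 = 4.6 mOsm/kg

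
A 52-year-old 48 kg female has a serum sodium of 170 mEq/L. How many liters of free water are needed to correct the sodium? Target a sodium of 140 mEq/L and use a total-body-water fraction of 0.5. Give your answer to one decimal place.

5.1 L

TBW = 0.5 · 48 = 24 L
Free water deficit = TBW · (Na/140 − 1)
= 24 · (170/140 − 1)
= 24 · 0.2143
= 5.14 L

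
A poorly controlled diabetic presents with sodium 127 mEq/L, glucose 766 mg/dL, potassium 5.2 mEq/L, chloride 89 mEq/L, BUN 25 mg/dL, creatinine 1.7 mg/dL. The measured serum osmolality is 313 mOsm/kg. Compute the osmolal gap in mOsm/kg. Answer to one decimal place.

7.5 mOsm/kg

Calculated osmolality = 2·Na + glucose/18 + BUN/2.8
= 2·127 + 766/18 + 25/2.8
= 254 + 42.56 + 8.93
= 305.49 mOsm/kg ≈ 305.5 mOsm/kg
Osmolar gap = measured − calculated = 313 − 305.5 = 7.5 mOsm/kg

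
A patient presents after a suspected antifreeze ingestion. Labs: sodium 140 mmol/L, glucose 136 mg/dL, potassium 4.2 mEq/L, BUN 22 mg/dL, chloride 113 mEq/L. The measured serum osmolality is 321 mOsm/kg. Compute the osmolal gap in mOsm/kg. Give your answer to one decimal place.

25.6 mOsm/kg

Calculated osmolality = 2·Na + glucose/18 + BUN/2.8
= 2·140 + 136/18 + 22/2.8
= 280 + 7.56 + 7.86
= 295.42 mOsm/kg ≈ 295.4 mOsm/kg
Osmolar gap = measured − calculated = 321 − 295.4 = 25.6 mOsm/kg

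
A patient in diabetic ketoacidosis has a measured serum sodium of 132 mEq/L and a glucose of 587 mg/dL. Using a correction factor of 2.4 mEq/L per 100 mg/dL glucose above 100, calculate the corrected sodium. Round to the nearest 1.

144 mEq/L

Corrected Na = measured Na + 2.4 · (glucose − 100)/100
= 132 + 2.4 · (587 − 100)/100
= 132 + 11.7
= 143.7 mEq/L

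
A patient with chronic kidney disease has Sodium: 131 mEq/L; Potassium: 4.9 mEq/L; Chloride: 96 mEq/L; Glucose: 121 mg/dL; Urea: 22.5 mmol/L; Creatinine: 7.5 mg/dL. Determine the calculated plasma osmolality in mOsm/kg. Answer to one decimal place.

291.2 mOsm/kg

Calculated osmolality = 2·Na + glucose/18 + urea
= 2·131 + 121/18 + 22.5
= 262 + 6.72 + 22.50
= 291.22 mOsm/kg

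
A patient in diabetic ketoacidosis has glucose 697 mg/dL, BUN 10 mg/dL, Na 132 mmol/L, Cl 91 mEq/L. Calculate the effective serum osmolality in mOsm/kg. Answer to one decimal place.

302.7 mOsm/kg

Effective osmolality excludes urea (freely permeant across cell membranes):
2·Na + glucose/18
= 2·132 + 697/18
= 264 + 38.72
= 302.72 mOsm/kg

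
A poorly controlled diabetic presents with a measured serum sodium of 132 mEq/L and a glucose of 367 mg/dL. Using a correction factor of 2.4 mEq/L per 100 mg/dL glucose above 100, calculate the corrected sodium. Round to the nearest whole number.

138 mEq/L

Corrected Na = measured Na + 2.4 · (glucose − 100)/100
= 132 + 2.4 · (367 − 100)/100
= 132 + 6.4
= 138.4 mEq/L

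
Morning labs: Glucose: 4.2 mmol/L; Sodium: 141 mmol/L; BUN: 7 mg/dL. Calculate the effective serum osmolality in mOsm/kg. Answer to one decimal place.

286.2 mOsm/kg

Effective osmolality excludes urea (freely permeant across cell membranes):
2·Na + glucose
= 2·141 + 4.2
= 282 + 4.2
= 286.2 mOsm/kg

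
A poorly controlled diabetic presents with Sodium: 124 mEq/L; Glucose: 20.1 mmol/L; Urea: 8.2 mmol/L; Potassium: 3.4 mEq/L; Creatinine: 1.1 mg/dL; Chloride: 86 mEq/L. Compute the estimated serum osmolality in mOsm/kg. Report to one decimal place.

Calculated osmolality = 2·Na + glucose + urea
= 2·124 + 20.1 + 8.2
= 248 + 20.10 + 8.20
= 276.3 mOsm/kg

276.3 mOsm/kg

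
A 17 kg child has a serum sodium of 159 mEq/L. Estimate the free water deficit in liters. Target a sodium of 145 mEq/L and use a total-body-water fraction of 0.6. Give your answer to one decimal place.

1.0 L

TBW = 0.6 · 17 = 10.2 L
Free water deficit = TBW · (Na/145 − 1)
= 10.2 · (159/145 − 1)
= 10.2 · 0.0966
= 0.99 L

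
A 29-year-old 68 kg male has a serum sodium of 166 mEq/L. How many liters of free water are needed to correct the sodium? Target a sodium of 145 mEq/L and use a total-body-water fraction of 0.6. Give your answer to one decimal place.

TBW = 0.6 · 68 = 40.8 L
Free water deficit = TBW · (Na/145 − 1)
= 40.8 · (166/145 − 1)
= 40.8 · 0.1448
= 5.91 L

5.9 L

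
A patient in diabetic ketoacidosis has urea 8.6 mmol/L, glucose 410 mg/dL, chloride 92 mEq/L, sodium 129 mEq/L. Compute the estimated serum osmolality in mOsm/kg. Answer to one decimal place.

Calculated osmolality = 2·Na + glucose/18 + urea
= 2·129 + 410/18 + 8.6
= 258 + 22.78 + 8.60
= 289.38 mOsm/kg

289.4 mOsm/kg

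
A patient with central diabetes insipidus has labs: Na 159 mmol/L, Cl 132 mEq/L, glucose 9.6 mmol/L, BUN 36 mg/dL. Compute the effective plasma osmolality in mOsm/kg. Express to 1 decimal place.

Effective osmolality excludes urea (freely permeant across cell membranes):
2·Na + glucose
= 2·159 + 9.6
= 318 + 9.6
= 327.6 mOsm/kg

327.6 mOsm/kg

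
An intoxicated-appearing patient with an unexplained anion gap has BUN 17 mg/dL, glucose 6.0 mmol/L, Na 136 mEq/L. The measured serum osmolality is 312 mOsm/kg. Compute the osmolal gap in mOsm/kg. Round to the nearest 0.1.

Calculated osmolality = 2·Na + glucose + BUN/2.8
= 2·136 + 6 + 17/2.8
= 272 + 6 + 6.07
= 284.07 mOsm/kg ≈ 284.1 mOsm/kg
Osmolar gap = measured − calculated = 312 − 284.1 = 27.9 mOsm/kg

27.9 mOsm/kg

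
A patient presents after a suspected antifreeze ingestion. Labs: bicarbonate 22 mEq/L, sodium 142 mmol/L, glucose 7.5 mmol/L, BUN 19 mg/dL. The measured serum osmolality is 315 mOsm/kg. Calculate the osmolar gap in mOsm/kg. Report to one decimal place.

Calculated osmolality = 2·Na + glucose + BUN/2.8
= 2·142 + 7.5 + 19/2.8
= 284 + 7.50 + 6.79
= 298.29 mOsm/kg ≈ 298.3 mOsm/kg
Osmolar gap = measured − calculated = 315 − 298.3 = 16.7 mOsm/kg

16.7 mOsm/kg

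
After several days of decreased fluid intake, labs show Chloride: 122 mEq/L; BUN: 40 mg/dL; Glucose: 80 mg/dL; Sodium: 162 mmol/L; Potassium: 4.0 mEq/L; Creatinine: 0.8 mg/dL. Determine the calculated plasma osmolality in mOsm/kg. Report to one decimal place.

342.7 mOsm/kg

Calculated osmolality = 2·Na + glucose/18 + BUN/2.8
= 2·162 + 80/18 + 40/2.8
= 324 + 4.44 + 14.29
= 342.73 mOsm/kg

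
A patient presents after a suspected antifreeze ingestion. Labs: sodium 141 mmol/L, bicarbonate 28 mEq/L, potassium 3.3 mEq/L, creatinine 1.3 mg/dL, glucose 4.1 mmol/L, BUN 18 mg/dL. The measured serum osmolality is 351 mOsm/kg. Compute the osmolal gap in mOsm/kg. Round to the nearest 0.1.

58.5 mOsm/kg

Calculated osmolality = 2·Na + glucose + BUN/2.8
= 2·141 + 4.1 + 18/2.8
= 282 + 4.10 + 6.43
= 292.53 mOsm/kg ≈ 292.5 mOsm/kg
Osmolar gap = measured − calculated = 351 − 292.5 = 58.5 mOsm/kg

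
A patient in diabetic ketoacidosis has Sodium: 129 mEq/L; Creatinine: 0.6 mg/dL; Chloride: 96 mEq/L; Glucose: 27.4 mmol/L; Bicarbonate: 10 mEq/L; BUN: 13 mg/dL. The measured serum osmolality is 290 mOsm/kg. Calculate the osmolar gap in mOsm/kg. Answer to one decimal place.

0.0 mOsm/kg

Calculated osmolality = 2·Na + glucose + BUN/2.8
= 2·129 + 27.4 + 13/2.8
= 258 + 27.40 + 4.64
= 290.04 mOsm/kg ≈ 290.0 mOsm/kg
Osmolar gap = measured − calculated = 290 − 290.0 = 0.0 mOsm/kg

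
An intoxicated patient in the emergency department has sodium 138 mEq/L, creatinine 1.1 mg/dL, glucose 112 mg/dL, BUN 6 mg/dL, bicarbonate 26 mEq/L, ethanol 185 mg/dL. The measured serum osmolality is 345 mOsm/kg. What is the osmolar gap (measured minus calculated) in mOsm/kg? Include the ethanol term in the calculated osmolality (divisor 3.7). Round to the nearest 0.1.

10.6 mOsm/kg

Calculated osmolality = 2·Na + glucose/18 + BUN/2.8 + ethanol/3.7
= 2·138 + 112/18 + 6/2.8 + 185/3.7
= 276 + 6.22 + 2.14 + 50
= 334.36 mOsm/kg ≈ 334.4 mOsm/kg
Osmolar gap = measured − calculated = 345 − 334.4 = 10.6 mOsm/kg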